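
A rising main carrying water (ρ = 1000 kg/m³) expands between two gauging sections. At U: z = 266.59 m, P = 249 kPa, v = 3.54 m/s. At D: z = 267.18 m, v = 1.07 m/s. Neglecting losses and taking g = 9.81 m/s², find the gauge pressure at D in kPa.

P₂ ≈ 249 kPa

Pressure head at U: ψ₁ = P₁/(ρg) = 249×1000 / (1000 × 9.81) = 25.38 m.
Velocity heads: v₁²/2g = 3.54²/19.62 = 0.639 m; v₂²/2g = 1.07²/19.62 = 0.058 m.
Total head H = z₁ + ψ₁ + v₁²/2g = 266.59 + 25.38 + 0.639 = 292.61 m.
ψ₂ = H − z₂ − v₂²/2g = 292.61 − 267.18 − 0.058 = 25.37 m.
P₂ = ρgψ₂ = 1000 × 9.81 × 25.37 ≈ 249 kPa.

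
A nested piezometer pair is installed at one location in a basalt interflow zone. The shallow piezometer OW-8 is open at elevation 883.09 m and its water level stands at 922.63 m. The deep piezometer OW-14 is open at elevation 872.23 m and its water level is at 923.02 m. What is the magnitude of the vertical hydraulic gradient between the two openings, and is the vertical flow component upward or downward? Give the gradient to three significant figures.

|i_v| ≈ 0.0359; vertical flow is upward

Total head at OW-8: h = 922.63 m (water level in the standpipe).
Total head at OW-14: h = 923.02 m.
Δh = h(OW-8) − h(OW-14) = 922.63 − 923.02 = -0.39 m.
Vertical separation Δz = 883.09 − 872.23 = 10.86 m.
|i_v| = |Δh| / Δz = 0.39 / 10.86 = 0.0359.
Head is higher in the deep piezometer, so vertical flow is upward (discharge condition).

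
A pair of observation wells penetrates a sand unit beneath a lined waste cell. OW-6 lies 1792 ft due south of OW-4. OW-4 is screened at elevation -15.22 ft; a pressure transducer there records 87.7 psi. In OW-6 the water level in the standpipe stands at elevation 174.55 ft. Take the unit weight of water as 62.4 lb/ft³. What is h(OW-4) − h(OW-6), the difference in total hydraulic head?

Pressure head at OW-4: ψ = 144·P/γ = 144 × 87.7 / 62.4 = 202.38 ft.
Total head at OW-4: h = z + ψ = -15.22 + 202.38 = 187.16 ft.
Total head at OW-6: h = 174.55 ft (water level in the piezometer is the total head).
Head difference: h(OW-4) − h(OW-6) = 187.16 − 174.55 = 12.61 ft.

Δh ≈ 12.61 ft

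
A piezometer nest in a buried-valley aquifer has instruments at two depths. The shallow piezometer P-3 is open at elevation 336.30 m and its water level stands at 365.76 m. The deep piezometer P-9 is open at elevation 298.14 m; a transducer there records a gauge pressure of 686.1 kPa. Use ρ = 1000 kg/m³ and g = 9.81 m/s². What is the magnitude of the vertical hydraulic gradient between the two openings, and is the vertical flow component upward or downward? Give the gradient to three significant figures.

|i_v| ≈ 0.0608; vertical flow is upward

Total head at P-3: h = 365.76 m (water level in the standpipe).
Pressure head at P-9: ψ = P/(ρg) = 686.1×1000 / (1000 × 9.81) = 69.94 m.
Total head at P-9: h = z + ψ = 298.14 + 69.94 = 368.08 m.
Δh = h(P-3) − h(P-9) = 365.76 − 368.08 = -2.32 m.
Vertical separation Δz = 336.30 − 298.14 = 38.16 m.
|i_v| = |Δh| / Δz = 2.32 / 38.16 = 0.0608.
Head is higher in the deep piezometer, so vertical flow is upward (discharge condition).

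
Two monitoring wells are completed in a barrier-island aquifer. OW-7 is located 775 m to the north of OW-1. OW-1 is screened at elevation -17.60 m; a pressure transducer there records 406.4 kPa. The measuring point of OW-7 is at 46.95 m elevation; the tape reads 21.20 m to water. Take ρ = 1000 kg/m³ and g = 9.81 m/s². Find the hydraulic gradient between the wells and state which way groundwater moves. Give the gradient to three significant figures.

Pressure head at OW-1: ψ = P/(ρg) = 406.4×1000 / (1000 × 9.81) = 41.43 m.
Total head at OW-1: h = z + ψ = -17.60 + 41.43 = 23.83 m.
Total head at OW-7: h = 46.95 − 21.20 = 25.75 m.
Head difference: h(OW-1) − h(OW-7) = 23.83 − 25.75 = -1.92 m.
Hydraulic gradient: i = |Δh| / L = 1.92 / 775 = 0.00248.
Flow is from higher to lower head: from OW-7 toward OW-1, i.e. toward the south.

i ≈ 0.00248; groundwater flows toward the south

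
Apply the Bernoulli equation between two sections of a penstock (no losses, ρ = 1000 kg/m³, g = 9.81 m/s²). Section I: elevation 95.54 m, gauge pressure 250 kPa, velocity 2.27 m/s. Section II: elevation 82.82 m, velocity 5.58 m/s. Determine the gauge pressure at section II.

Pressure head at I: ψ₁ = P₁/(ρg) = 250×1000 / (1000 × 9.81) = 25.48 m.
Velocity heads: v₁²/2g = 2.27²/19.62 = 0.263 m; v₂²/2g = 5.58²/19.62 = 1.587 m.
Total head H = z₁ + ψ₁ + v₁²/2g = 95.54 + 25.48 + 0.263 = 121.28 m.
ψ₂ = H − z₂ − v₂²/2g = 121.28 − 82.82 − 1.587 = 36.87 m.
P₂ = ρgψ₂ = 1000 × 9.81 × 36.87 ≈ 362 kPa.

P₂ ≈ 362 kPa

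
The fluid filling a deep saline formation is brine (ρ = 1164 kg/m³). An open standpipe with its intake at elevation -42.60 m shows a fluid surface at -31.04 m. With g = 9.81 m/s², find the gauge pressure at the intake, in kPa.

P ≈ 132 kPa

Pressure head ψ = h − z = -31.04 − (-42.60) = 11.56 m.
P = ρgψ = 1164 × 9.81 × 11.56 = 132002 Pa ≈ 132 kPa.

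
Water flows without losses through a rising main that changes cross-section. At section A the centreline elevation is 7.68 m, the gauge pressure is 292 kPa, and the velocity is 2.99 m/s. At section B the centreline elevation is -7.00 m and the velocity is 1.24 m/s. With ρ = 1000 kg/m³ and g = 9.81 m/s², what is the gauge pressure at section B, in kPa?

P₂ ≈ 440 kPa

Pressure head at A: ψ₁ = P₁/(ρg) = 292×1000 / (1000 × 9.81) = 29.77 m.
Velocity heads: v₁²/2g = 2.99²/19.62 = 0.456 m; v₂²/2g = 1.24²/19.62 = 0.078 m.
Total head H = z₁ + ψ₁ + v₁²/2g = 7.68 + 29.77 + 0.456 = 37.91 m.
ψ₂ = H − z₂ − v₂²/2g = 37.91 − (-7.00) − 0.078 = 44.83 m.
P₂ = ρgψ₂ = 1000 × 9.81 × 44.83 ≈ 440 kPa.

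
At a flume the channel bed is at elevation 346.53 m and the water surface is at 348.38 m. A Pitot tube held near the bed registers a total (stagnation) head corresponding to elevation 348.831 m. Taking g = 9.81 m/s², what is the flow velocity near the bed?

Near the bed, under hydrostatic conditions, the piezometric head (z + ψ) equals the free-surface elevation, 348.38 m.
Velocity head = total − piezometric = 348.831 − 348.38 = 0.451 m.
v = √(2g·h_v) = √(2 × 9.81 × 0.451) = 2.97 m/s.

v ≈ 2.97 m/s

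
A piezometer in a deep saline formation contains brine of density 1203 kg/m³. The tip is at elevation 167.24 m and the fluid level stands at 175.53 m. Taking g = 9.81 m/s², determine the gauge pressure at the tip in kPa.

P ≈ 97.8 kPa

Pressure head ψ = h − z = 175.53 − 167.24 = 8.29 m.
P = ρgψ = 1203 × 9.81 × 8.29 = 97834 Pa ≈ 97.8 kPa.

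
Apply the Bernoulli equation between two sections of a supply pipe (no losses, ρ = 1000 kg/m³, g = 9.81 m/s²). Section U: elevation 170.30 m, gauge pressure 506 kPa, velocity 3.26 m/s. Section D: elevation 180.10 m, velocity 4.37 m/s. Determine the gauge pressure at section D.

Pressure head at U: ψ₁ = P₁/(ρg) = 506×1000 / (1000 × 9.81) = 51.58 m.
Velocity heads: v₁²/2g = 3.26²/19.62 = 0.542 m; v₂²/2g = 4.37²/19.62 = 0.973 m.
Total head H = z₁ + ψ₁ + v₁²/2g = 170.30 + 51.58 + 0.542 = 222.42 m.
ψ₂ = H − z₂ − v₂²/2g = 222.42 − 180.10 − 0.973 = 41.35 m.
P₂ = ρgψ₂ = 1000 × 9.81 × 41.35 ≈ 406 kPa.

P₂ ≈ 406 kPa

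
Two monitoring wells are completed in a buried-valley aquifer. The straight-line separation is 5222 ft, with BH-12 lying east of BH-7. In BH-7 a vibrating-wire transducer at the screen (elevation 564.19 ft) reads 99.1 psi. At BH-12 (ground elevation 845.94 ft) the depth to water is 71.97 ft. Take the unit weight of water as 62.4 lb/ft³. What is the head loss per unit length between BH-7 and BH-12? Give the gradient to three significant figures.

Pressure head at BH-7: ψ = 144·P/γ = 144 × 99.1 / 62.4 = 228.69 ft.
Total head at BH-7: h = z + ψ = 564.19 + 228.69 = 792.88 ft.
Total head at BH-12: h = 845.94 − 71.97 = 773.97 ft.
Head difference: h(BH-7) − h(BH-12) = 792.88 − 773.97 = 18.91 ft.
Hydraulic gradient: i = |Δh| / L = 18.91 / 5222 = 0.00362.

i ≈ 0.00362 ft/ft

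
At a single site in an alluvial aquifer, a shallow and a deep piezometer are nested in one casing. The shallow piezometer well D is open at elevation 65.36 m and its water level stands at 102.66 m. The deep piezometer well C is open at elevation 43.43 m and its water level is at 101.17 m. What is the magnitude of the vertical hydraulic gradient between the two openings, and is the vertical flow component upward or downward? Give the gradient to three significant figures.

Total head at well D: h = 102.66 m (water level in the standpipe).
Total head at well C: h = 101.17 m.
Δh = h(well D) − h(well C) = 102.66 − 101.17 = 1.49 m.
Vertical separation Δz = 65.36 − 43.43 = 21.93 m.
|i_v| = |Δh| / Δz = 1.49 / 21.93 = 0.0679.
Head is higher in the shallow piezometer, so vertical flow is downward (recharge condition).

|i_v| ≈ 0.0679; vertical flow is downward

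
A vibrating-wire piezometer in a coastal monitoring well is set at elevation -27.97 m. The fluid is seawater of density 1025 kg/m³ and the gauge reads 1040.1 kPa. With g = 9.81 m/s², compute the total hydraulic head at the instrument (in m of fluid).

h ≈ 75.47 m

ψ = P/(ρg) = 1040.1×1000 / (1025 × 9.81) = 103.44 m.
h = z + ψ = -27.97 + 103.44 = 75.47 m.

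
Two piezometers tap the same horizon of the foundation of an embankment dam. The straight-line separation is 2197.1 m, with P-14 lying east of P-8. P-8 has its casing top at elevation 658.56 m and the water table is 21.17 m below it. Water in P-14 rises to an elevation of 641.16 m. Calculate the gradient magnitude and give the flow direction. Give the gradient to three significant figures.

Total head at P-8: h = 658.56 − 21.17 = 637.39 m.
Total head at P-14: h = 641.16 m (water level in the piezometer is the total head).
Head difference: h(P-8) − h(P-14) = 637.39 − 641.16 = -3.77 m.
Hydraulic gradient: i = |Δh| / L = 3.77 / 2197.1 = 0.00172.
Flow is from higher to lower head: from P-14 toward P-8, i.e. toward the west.

i ≈ 0.00172; groundwater flows toward the west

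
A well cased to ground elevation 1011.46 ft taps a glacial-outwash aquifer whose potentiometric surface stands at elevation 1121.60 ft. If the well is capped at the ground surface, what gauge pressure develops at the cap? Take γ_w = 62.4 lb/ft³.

Head above the cap: Δh = 1121.60 − 1011.46 = 110.14 ft.
P = γΔh/144 = 62.4 × 110.14 / 144 = 47.7 psi.

P ≈ 47.7 psi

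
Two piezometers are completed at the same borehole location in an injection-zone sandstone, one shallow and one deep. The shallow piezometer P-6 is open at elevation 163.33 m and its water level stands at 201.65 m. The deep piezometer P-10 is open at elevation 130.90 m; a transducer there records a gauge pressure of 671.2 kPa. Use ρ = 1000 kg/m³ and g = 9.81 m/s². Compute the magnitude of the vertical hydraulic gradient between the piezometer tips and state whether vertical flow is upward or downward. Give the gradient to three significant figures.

|i_v| ≈ 0.0718; vertical flow is downward

Total head at P-6: h = 201.65 m (water level in the standpipe).
Pressure head at P-10: ψ = P/(ρg) = 671.2×1000 / (1000 × 9.81) = 68.42 m.
Total head at P-10: h = z + ψ = 130.90 + 68.42 = 199.32 m.
Δh = h(P-6) − h(P-10) = 201.65 − 199.32 = 2.33 m.
Vertical separation Δz = 163.33 − 130.90 = 32.43 m.
|i_v| = |Δh| / Δz = 2.33 / 32.43 = 0.0718.
Head is higher in the shallow piezometer, so vertical flow is downward (recharge condition).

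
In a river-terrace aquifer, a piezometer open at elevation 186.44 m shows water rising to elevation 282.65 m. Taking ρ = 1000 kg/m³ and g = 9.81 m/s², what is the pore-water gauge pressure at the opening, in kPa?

Pressure head ψ = h − z = 282.65 − 186.44 = 96.21 m.
P = ρgψ = 1000 × 9.81 × 96.21 = 943820 Pa ≈ 944 kPa.

P ≈ 944 kPa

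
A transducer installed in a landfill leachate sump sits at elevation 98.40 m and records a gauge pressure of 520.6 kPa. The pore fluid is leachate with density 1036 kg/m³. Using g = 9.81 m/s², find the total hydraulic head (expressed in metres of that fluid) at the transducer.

h ≈ 149.62 m

ψ = P/(ρg) = 520.6×1000 / (1036 × 9.81) = 51.22 m.
h = z + ψ = 98.40 + 51.22 = 149.62 m.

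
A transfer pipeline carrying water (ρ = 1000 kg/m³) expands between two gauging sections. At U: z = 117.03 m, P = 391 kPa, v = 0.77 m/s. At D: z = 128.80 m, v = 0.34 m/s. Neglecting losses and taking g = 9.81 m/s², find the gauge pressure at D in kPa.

P₂ ≈ 276 kPa

Pressure head at U: ψ₁ = P₁/(ρg) = 391×1000 / (1000 × 9.81) = 39.86 m.
Velocity heads: v₁²/2g = 0.77²/19.62 = 0.030 m; v₂²/2g = 0.34²/19.62 = 0.006 m.
Total head H = z₁ + ψ₁ + v₁²/2g = 117.03 + 39.86 + 0.030 = 156.92 m.
ψ₂ = H − z₂ − v₂²/2g = 156.92 − 128.80 − 0.006 = 28.11 m.
P₂ = ρgψ₂ = 1000 × 9.81 × 28.11 ≈ 276 kPa.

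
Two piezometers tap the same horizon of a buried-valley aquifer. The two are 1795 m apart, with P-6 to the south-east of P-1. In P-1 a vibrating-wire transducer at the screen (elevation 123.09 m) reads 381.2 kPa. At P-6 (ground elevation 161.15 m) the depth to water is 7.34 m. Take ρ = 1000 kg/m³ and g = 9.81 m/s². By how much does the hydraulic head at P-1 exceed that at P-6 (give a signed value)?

Pressure head at P-1: ψ = P/(ρg) = 381.2×1000 / (1000 × 9.81) = 38.86 m.
Total head at P-1: h = z + ψ = 123.09 + 38.86 = 161.95 m.
Total head at P-6: h = 161.15 − 7.34 = 153.81 m.
Head difference: h(P-1) − h(P-6) = 161.95 − 153.81 = 8.14 m.

Δh ≈ 8.14 m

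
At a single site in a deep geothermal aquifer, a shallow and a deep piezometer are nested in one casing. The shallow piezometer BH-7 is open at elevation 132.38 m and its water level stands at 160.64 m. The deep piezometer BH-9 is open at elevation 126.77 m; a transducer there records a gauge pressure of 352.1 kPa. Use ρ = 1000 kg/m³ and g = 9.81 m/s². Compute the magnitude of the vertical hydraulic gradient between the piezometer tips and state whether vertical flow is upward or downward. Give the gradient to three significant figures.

|i_v| ≈ 0.360; vertical flow is upward

Total head at BH-7: h = 160.64 m (water level in the standpipe).
Pressure head at BH-9: ψ = P/(ρg) = 352.1×1000 / (1000 × 9.81) = 35.89 m.
Total head at BH-9: h = z + ψ = 126.77 + 35.89 = 162.66 m.
Δh = h(BH-7) − h(BH-9) = 160.64 − 162.66 = -2.02 m.
Vertical separation Δz = 132.38 − 126.77 = 5.61 m.
|i_v| = |Δh| / Δz = 2.02 / 5.61 = 0.360.
Head is higher in the deep piezometer, so vertical flow is upward (discharge condition).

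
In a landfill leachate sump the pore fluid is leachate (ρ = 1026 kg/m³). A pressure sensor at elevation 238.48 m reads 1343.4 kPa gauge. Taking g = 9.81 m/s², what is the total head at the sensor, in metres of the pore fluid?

h ≈ 371.95 m

ψ = P/(ρg) = 1343.4×1000 / (1026 × 9.81) = 133.47 m.
h = z + ψ = 238.48 + 133.47 = 371.95 m.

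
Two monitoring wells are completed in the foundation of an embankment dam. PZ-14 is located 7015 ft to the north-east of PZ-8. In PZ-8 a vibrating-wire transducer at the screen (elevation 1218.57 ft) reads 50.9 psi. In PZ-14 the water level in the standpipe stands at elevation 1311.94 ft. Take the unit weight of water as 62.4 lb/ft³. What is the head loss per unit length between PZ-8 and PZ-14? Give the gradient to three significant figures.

Pressure head at PZ-8: ψ = 144·P/γ = 144 × 50.9 / 62.4 = 117.46 ft.
Total head at PZ-8: h = z + ψ = 1218.57 + 117.46 = 1336.03 ft.
Total head at PZ-14: h = 1311.94 ft (water level in the piezometer is the total head).
Head difference: h(PZ-8) − h(PZ-14) = 1336.03 − 1311.94 = 24.09 ft.
Hydraulic gradient: i = |Δh| / L = 24.09 / 7015 = 0.00343.

i ≈ 0.00343 ft/ft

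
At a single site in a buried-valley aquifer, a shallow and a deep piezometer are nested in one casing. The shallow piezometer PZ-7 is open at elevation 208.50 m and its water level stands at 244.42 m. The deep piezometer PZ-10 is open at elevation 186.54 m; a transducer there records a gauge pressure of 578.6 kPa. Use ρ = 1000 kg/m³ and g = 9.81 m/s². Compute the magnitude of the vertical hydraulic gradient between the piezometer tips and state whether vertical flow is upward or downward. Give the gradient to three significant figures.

|i_v| ≈ 0.0501; vertical flow is upward

Total head at PZ-7: h = 244.42 m (water level in the standpipe).
Pressure head at PZ-10: ψ = P/(ρg) = 578.6×1000 / (1000 × 9.81) = 58.98 m.
Total head at PZ-10: h = z + ψ = 186.54 + 58.98 = 245.52 m.
Δh = h(PZ-7) − h(PZ-10) = 244.42 − 245.52 = -1.10 m.
Vertical separation Δz = 208.50 − 186.54 = 21.96 m.
|i_v| = |Δh| / Δz = 1.10 / 21.96 = 0.0501.
Head is higher in the deep piezometer, so vertical flow is upward (discharge condition).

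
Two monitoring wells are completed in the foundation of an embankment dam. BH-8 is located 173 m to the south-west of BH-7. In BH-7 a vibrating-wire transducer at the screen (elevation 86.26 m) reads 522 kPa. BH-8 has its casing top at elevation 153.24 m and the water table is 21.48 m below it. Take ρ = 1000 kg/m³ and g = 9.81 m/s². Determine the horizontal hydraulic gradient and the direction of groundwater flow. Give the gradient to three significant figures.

Pressure head at BH-7: ψ = P/(ρg) = 522×1000 / (1000 × 9.81) = 53.21 m.
Total head at BH-7: h = z + ψ = 86.26 + 53.21 = 139.47 m.
Total head at BH-8: h = 153.24 − 21.48 = 131.76 m.
Head difference: h(BH-7) − h(BH-8) = 139.47 − 131.76 = 7.71 m.
Hydraulic gradient: i = |Δh| / L = 7.71 / 173 = 0.0446.
Flow is from higher to lower head: from BH-7 toward BH-8, i.e. toward the south-west.

i ≈ 0.0446; groundwater flows toward the south-west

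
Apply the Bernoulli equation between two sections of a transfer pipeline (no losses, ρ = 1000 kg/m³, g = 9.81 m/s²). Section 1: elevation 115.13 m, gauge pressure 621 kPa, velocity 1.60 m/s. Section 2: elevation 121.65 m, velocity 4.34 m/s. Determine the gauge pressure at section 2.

P₂ ≈ 549 kPa

Pressure head at 1: ψ₁ = P₁/(ρg) = 621×1000 / (1000 × 9.81) = 63.30 m.
Velocity heads: v₁²/2g = 1.60²/19.62 = 0.130 m; v₂²/2g = 4.34²/19.62 = 0.960 m.
Total head H = z₁ + ψ₁ + v₁²/2g = 115.13 + 63.30 + 0.130 = 178.56 m.
ψ₂ = H − z₂ − v₂²/2g = 178.56 − 121.65 − 0.960 = 55.95 m.
P₂ = ρgψ₂ = 1000 × 9.81 × 55.95 ≈ 549 kPa.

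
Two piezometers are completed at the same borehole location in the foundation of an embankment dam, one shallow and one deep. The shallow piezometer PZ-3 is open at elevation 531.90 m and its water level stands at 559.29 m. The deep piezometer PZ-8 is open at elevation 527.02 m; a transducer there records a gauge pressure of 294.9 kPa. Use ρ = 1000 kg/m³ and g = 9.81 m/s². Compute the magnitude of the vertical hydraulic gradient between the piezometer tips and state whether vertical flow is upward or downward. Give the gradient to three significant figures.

|i_v| ≈ 0.453; vertical flow is downward

Total head at PZ-3: h = 559.29 m (water level in the standpipe).
Pressure head at PZ-8: ψ = P/(ρg) = 294.9×1000 / (1000 × 9.81) = 30.06 m.
Total head at PZ-8: h = z + ψ = 527.02 + 30.06 = 557.08 m.
Δh = h(PZ-3) − h(PZ-8) = 559.29 − 557.08 = 2.21 m.
Vertical separation Δz = 531.90 − 527.02 = 4.88 m.
|i_v| = |Δh| / Δz = 2.21 / 4.88 = 0.453.
Head is higher in the shallow piezometer, so vertical flow is downward (recharge condition).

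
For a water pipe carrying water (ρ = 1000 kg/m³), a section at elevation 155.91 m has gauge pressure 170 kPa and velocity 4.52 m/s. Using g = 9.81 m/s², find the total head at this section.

h ≈ 174.28 m

Pressure head ψ = P/(ρg) = 170×1000 / (1000 × 9.81) = 17.33 m.
Velocity head = v²/(2g) = 4.52² / (2 × 9.81) = 1.041 m.
h = z + ψ + v²/(2g) = 155.91 + 17.33 + 1.041 = 174.28 m.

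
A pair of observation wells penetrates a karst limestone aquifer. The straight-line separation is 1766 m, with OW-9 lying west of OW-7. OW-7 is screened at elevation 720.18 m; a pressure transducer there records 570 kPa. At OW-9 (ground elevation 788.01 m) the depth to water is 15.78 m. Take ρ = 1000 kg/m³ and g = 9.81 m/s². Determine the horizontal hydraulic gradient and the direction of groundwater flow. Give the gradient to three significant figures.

i ≈ 0.00343; groundwater flows toward the west

Pressure head at OW-7: ψ = P/(ρg) = 570×1000 / (1000 × 9.81) = 58.10 m.
Total head at OW-7: h = z + ψ = 720.18 + 58.10 = 778.28 m.
Total head at OW-9: h = 788.01 − 15.78 = 772.23 m.
Head difference: h(OW-7) − h(OW-9) = 778.28 − 772.23 = 6.05 m.
Hydraulic gradient: i = |Δh| / L = 6.05 / 1766 = 0.00343.
Flow is from higher to lower head: from OW-7 toward OW-9, i.e. toward the west.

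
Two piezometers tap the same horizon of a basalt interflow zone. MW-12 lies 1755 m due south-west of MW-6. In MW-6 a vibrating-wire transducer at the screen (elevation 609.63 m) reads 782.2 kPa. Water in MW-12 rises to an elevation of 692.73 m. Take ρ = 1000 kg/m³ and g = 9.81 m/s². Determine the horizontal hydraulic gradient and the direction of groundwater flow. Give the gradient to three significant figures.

Pressure head at MW-6: ψ = P/(ρg) = 782.2×1000 / (1000 × 9.81) = 79.73 m.
Total head at MW-6: h = z + ψ = 609.63 + 79.73 = 689.36 m.
Total head at MW-12: h = 692.73 m (water level in the piezometer is the total head).
Head difference: h(MW-6) − h(MW-12) = 689.36 − 692.73 = -3.37 m.
Hydraulic gradient: i = |Δh| / L = 3.37 / 1755 = 0.00192.
Flow is from higher to lower head: from MW-12 toward MW-6, i.e. toward the north-east.

i ≈ 0.00192; groundwater flows toward the north-east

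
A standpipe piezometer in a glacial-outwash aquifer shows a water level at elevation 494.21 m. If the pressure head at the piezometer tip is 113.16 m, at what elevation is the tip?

z ≈ 381.05 m

z = h − ψ = 494.21 − 113.16 = 381.05 m.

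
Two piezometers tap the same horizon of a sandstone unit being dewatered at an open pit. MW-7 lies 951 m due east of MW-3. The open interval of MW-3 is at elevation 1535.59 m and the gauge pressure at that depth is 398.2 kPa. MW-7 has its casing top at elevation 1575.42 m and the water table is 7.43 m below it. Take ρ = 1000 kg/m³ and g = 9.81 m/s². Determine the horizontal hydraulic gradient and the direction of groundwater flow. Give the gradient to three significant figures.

Pressure head at MW-3: ψ = P/(ρg) = 398.2×1000 / (1000 × 9.81) = 40.59 m.
Total head at MW-3: h = z + ψ = 1535.59 + 40.59 = 1576.18 m.
Total head at MW-7: h = 1575.42 − 7.43 = 1567.99 m.
Head difference: h(MW-3) − h(MW-7) = 1576.18 − 1567.99 = 8.19 m.
Hydraulic gradient: i = |Δh| / L = 8.19 / 951 = 0.00861.
Flow is from higher to lower head: from MW-3 toward MW-7, i.e. toward the east.

i ≈ 0.00861; groundwater flows toward the east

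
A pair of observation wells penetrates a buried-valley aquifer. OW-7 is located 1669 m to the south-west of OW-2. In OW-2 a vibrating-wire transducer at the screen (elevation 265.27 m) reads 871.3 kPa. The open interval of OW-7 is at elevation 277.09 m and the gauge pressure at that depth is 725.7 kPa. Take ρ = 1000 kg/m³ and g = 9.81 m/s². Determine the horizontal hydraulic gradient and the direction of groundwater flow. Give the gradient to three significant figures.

i ≈ 0.00181; groundwater flows toward the south-west

Pressure head at OW-2: ψ = P/(ρg) = 871.3×1000 / (1000 × 9.81) = 88.82 m.
Total head at OW-2: h = z + ψ = 265.27 + 88.82 = 354.09 m.
Pressure head at OW-7: ψ = P/(ρg) = 725.7×1000 / (1000 × 9.81) = 73.98 m.
Total head at OW-7: h = z + ψ = 277.09 + 73.98 = 351.07 m.
Head difference: h(OW-2) − h(OW-7) = 354.09 − 351.07 = 3.02 m.
Hydraulic gradient: i = |Δh| / L = 3.02 / 1669 = 0.00181.
Flow is from higher to lower head: from OW-2 toward OW-7, i.e. toward the south-west.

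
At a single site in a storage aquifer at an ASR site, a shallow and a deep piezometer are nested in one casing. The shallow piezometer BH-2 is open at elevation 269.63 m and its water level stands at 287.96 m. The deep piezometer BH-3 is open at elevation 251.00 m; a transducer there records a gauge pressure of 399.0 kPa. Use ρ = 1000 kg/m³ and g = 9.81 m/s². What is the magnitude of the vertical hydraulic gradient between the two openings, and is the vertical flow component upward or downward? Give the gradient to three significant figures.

Total head at BH-2: h = 287.96 m (water level in the standpipe).
Pressure head at BH-3: ψ = P/(ρg) = 399.0×1000 / (1000 × 9.81) = 40.67 m.
Total head at BH-3: h = z + ψ = 251.00 + 40.67 = 291.67 m.
Δh = h(BH-2) − h(BH-3) = 287.96 − 291.67 = -3.71 m.
Vertical separation Δz = 269.63 − 251.00 = 18.63 m.
|i_v| = |Δh| / Δz = 3.71 / 18.63 = 0.199.
Head is higher in the deep piezometer, so vertical flow is upward (discharge condition).

|i_v| ≈ 0.199; vertical flow is upward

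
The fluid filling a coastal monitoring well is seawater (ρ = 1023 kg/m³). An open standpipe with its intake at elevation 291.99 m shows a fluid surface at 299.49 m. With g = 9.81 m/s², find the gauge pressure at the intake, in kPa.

P ≈ 75.3 kPa

Pressure head ψ = h − z = 299.49 − 291.99 = 7.50 m.
P = ρgψ = 1023 × 9.81 × 7.50 = 75267 Pa ≈ 75.3 kPa.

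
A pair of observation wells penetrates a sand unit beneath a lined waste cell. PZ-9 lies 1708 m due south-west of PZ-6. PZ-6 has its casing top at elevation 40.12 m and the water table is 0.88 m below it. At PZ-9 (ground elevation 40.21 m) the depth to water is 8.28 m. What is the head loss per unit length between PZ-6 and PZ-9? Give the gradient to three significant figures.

i ≈ 0.00428 m/m

Total head at PZ-6: h = 40.12 − 0.88 = 39.24 m.
Total head at PZ-9: h = 40.21 − 8.28 = 31.93 m.
Head difference: h(PZ-6) − h(PZ-9) = 39.24 − 31.93 = 7.31 m.
Hydraulic gradient: i = |Δh| / L = 7.31 / 1708 = 0.00428.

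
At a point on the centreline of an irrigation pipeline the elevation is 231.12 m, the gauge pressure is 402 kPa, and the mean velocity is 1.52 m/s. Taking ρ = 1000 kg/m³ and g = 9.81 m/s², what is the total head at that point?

h ≈ 272.22 m

Pressure head ψ = P/(ρg) = 402×1000 / (1000 × 9.81) = 40.98 m.
Velocity head = v²/(2g) = 1.52² / (2 × 9.81) = 0.118 m.
h = z + ψ + v²/(2g) = 231.12 + 40.98 + 0.118 = 272.22 m.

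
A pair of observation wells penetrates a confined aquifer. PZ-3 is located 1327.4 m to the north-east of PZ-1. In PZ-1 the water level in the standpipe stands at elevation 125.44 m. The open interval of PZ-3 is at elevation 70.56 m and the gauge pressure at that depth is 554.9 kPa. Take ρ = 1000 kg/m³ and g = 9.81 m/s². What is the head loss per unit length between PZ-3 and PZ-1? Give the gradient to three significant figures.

Total head at PZ-1: h = 125.44 m (water level in the piezometer is the total head).
Pressure head at PZ-3: ψ = P/(ρg) = 554.9×1000 / (1000 × 9.81) = 56.56 m.
Total head at PZ-3: h = z + ψ = 70.56 + 56.56 = 127.12 m.
Head difference: h(PZ-1) − h(PZ-3) = 125.44 − 127.12 = -1.68 m.
Hydraulic gradient: i = |Δh| / L = 1.68 / 1327.4 = 0.00127.

i ≈ 0.00127 m/m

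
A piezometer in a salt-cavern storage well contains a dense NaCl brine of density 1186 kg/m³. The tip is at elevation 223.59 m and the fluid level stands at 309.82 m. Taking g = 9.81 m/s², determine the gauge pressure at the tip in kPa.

Pressure head ψ = h − z = 309.82 − 223.59 = 86.23 m.
P = ρgψ = 1186 × 9.81 × 86.23 = 1003257 Pa ≈ 1000 kPa.

P ≈ 1000 kPa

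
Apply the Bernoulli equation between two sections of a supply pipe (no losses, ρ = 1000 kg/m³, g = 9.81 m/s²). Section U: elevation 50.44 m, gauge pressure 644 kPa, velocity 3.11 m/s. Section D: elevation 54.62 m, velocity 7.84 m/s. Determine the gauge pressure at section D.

Pressure head at U: ψ₁ = P₁/(ρg) = 644×1000 / (1000 × 9.81) = 65.65 m.
Velocity heads: v₁²/2g = 3.11²/19.62 = 0.493 m; v₂²/2g = 7.84²/19.62 = 3.133 m.
Total head H = z₁ + ψ₁ + v₁²/2g = 50.44 + 65.65 + 0.493 = 116.58 m.
ψ₂ = H − z₂ − v₂²/2g = 116.58 − 54.62 − 3.133 = 58.83 m.
P₂ = ρgψ₂ = 1000 × 9.81 × 58.83 ≈ 577 kPa.

P₂ ≈ 577 kPa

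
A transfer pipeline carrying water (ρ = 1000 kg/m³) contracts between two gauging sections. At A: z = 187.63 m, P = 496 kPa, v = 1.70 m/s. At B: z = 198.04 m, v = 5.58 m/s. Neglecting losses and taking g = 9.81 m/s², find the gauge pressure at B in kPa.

P₂ ≈ 380 kPa

Pressure head at A: ψ₁ = P₁/(ρg) = 496×1000 / (1000 × 9.81) = 50.56 m.
Velocity heads: v₁²/2g = 1.70²/19.62 = 0.147 m; v₂²/2g = 5.58²/19.62 = 1.587 m.
Total head H = z₁ + ψ₁ + v₁²/2g = 187.63 + 50.56 + 0.147 = 238.34 m.
ψ₂ = H − z₂ − v₂²/2g = 238.34 − 198.04 − 1.587 = 38.71 m.
P₂ = ρgψ₂ = 1000 × 9.81 × 38.71 ≈ 380 kPa.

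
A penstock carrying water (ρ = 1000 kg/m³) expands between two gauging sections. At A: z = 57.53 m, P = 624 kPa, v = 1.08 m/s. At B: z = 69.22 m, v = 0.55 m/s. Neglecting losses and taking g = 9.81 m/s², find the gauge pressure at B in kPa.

Pressure head at A: ψ₁ = P₁/(ρg) = 624×1000 / (1000 × 9.81) = 63.61 m.
Velocity heads: v₁²/2g = 1.08²/19.62 = 0.059 m; v₂²/2g = 0.55²/19.62 = 0.015 m.
Total head H = z₁ + ψ₁ + v₁²/2g = 57.53 + 63.61 + 0.059 = 121.20 m.
ψ₂ = H − z₂ − v₂²/2g = 121.20 − 69.22 − 0.015 = 51.97 m.
P₂ = ρgψ₂ = 1000 × 9.81 × 51.97 ≈ 510 kPa.

P₂ ≈ 510 kPa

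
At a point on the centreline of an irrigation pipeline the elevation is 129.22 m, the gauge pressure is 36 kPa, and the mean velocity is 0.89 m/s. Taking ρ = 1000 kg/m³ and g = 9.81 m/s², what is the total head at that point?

h ≈ 132.93 m

Pressure head ψ = P/(ρg) = 36×1000 / (1000 × 9.81) = 3.67 m.
Velocity head = v²/(2g) = 0.89² / (2 × 9.81) = 0.040 m.
h = z + ψ + v²/(2g) = 129.22 + 3.67 + 0.040 = 132.93 m.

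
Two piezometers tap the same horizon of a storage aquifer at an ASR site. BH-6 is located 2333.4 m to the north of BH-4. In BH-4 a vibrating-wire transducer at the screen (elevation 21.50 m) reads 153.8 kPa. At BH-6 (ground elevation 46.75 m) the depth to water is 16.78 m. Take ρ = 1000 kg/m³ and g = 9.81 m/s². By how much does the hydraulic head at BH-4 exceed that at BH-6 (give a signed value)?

Pressure head at BH-4: ψ = P/(ρg) = 153.8×1000 / (1000 × 9.81) = 15.68 m.
Total head at BH-4: h = z + ψ = 21.50 + 15.68 = 37.18 m.
Total head at BH-6: h = 46.75 − 16.78 = 29.97 m.
Head difference: h(BH-4) − h(BH-6) = 37.18 − 29.97 = 7.21 m.

Δh ≈ 7.21 m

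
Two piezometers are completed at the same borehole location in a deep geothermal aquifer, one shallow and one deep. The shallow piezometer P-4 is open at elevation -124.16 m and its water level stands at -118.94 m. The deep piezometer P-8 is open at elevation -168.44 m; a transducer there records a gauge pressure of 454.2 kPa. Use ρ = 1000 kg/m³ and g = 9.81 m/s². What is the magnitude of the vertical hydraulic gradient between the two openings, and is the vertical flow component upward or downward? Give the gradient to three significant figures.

|i_v| ≈ 0.0723; vertical flow is downward

Total head at P-4: h = -118.94 m (water level in the standpipe).
Pressure head at P-8: ψ = P/(ρg) = 454.2×1000 / (1000 × 9.81) = 46.30 m.
Total head at P-8: h = z + ψ = -168.44 + 46.30 = -122.14 m.
Δh = h(P-4) − h(P-8) = -118.94 − (-122.14) = 3.20 m.
Vertical separation Δz = -124.16 − (-168.44) = 44.28 m.
|i_v| = |Δh| / Δz = 3.20 / 44.28 = 0.0723.
Head is higher in the shallow piezometer, so vertical flow is downward (recharge condition).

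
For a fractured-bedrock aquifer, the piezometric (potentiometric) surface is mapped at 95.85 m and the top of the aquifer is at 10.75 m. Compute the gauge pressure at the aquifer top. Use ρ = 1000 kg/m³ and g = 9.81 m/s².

Pressure head at the aquifer top: ψ = h − z = 95.85 − 10.75 = 85.10 m.
P = ρgψ = 1000 × 9.81 × 85.10 = 834831 Pa ≈ 835 kPa.

P ≈ 835 kPa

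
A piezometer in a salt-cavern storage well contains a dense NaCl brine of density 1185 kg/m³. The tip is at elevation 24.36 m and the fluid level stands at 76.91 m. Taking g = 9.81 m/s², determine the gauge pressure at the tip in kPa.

Pressure head ψ = h − z = 76.91 − 24.36 = 52.55 m.
P = ρgψ = 1185 × 9.81 × 52.55 = 610886 Pa ≈ 611 kPa.

P ≈ 611 kPa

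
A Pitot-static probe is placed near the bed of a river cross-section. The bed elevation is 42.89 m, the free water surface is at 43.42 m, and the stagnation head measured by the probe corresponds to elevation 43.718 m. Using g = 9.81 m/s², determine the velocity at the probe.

Near the bed, under hydrostatic conditions, the piezometric head (z + ψ) equals the free-surface elevation, 43.42 m.
Velocity head = total − piezometric = 43.718 − 43.42 = 0.298 m.
v = √(2g·h_v) = √(2 × 9.81 × 0.298) = 2.42 m/s.

v ≈ 2.42 m/s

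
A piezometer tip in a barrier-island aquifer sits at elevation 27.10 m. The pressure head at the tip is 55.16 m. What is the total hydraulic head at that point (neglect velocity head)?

h ≈ 82.26 m

h = z + ψ = 27.10 + 55.16 = 82.26 m.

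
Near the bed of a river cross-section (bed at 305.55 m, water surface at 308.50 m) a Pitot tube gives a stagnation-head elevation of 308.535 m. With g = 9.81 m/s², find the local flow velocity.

v ≈ 0.829 m/s

Near the bed, under hydrostatic conditions, the piezometric head (z + ψ) equals the free-surface elevation, 308.50 m.
Velocity head = total − piezometric = 308.535 − 308.50 = 0.035 m.
v = √(2g·h_v) = √(2 × 9.81 × 0.035) = 0.829 m/s.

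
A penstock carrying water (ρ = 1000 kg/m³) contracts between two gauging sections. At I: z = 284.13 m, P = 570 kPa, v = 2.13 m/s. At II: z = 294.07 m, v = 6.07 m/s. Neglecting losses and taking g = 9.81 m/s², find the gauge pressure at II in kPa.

Pressure head at I: ψ₁ = P₁/(ρg) = 570×1000 / (1000 × 9.81) = 58.10 m.
Velocity heads: v₁²/2g = 2.13²/19.62 = 0.231 m; v₂²/2g = 6.07²/19.62 = 1.878 m.
Total head H = z₁ + ψ₁ + v₁²/2g = 284.13 + 58.10 + 0.231 = 342.46 m.
ψ₂ = H − z₂ − v₂²/2g = 342.46 − 294.07 − 1.878 = 46.51 m.
P₂ = ρgψ₂ = 1000 × 9.81 × 46.51 ≈ 456 kPa.

P₂ ≈ 456 kPa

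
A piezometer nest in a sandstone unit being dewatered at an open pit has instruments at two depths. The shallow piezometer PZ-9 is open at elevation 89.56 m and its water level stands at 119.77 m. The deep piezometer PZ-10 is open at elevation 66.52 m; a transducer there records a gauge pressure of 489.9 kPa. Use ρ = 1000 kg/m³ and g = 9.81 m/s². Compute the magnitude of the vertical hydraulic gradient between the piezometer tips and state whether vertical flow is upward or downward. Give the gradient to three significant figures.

Total head at PZ-9: h = 119.77 m (water level in the standpipe).
Pressure head at PZ-10: ψ = P/(ρg) = 489.9×1000 / (1000 × 9.81) = 49.94 m.
Total head at PZ-10: h = z + ψ = 66.52 + 49.94 = 116.46 m.
Δh = h(PZ-9) − h(PZ-10) = 119.77 − 116.46 = 3.31 m.
Vertical separation Δz = 89.56 − 66.52 = 23.04 m.
|i_v| = |Δh| / Δz = 3.31 / 23.04 = 0.144.
Head is higher in the shallow piezometer, so vertical flow is downward (recharge condition).

|i_v| ≈ 0.144; vertical flow is downward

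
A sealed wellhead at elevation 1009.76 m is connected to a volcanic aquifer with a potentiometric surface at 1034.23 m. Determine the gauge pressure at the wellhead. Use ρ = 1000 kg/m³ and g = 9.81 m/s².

Head above the cap: Δh = 1034.23 − 1009.76 = 24.47 m.
P = ρgΔh = 1000 × 9.81 × 24.47 = 240051 Pa ≈ 240 kPa.

P ≈ 240 kPa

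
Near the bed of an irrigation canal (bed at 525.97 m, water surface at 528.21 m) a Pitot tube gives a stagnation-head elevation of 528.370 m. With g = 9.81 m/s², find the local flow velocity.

Near the bed, under hydrostatic conditions, the piezometric head (z + ψ) equals the free-surface elevation, 528.21 m.
Velocity head = total − piezometric = 528.370 − 528.21 = 0.160 m.
v = √(2g·h_v) = √(2 × 9.81 × 0.160) = 1.77 m/s.

v ≈ 1.77 m/s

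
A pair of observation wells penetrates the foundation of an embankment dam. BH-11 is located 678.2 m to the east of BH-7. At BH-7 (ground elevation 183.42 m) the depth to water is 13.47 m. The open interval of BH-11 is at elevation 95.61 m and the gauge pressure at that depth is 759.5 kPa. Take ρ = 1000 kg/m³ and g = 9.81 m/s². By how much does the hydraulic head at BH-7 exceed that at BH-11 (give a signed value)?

Δh ≈ -3.08 m

Total head at BH-7: h = 183.42 − 13.47 = 169.95 m.
Pressure head at BH-11: ψ = P/(ρg) = 759.5×1000 / (1000 × 9.81) = 77.42 m.
Total head at BH-11: h = z + ψ = 95.61 + 77.42 = 173.03 m.
Head difference: h(BH-7) − h(BH-11) = 169.95 − 173.03 = -3.08 m.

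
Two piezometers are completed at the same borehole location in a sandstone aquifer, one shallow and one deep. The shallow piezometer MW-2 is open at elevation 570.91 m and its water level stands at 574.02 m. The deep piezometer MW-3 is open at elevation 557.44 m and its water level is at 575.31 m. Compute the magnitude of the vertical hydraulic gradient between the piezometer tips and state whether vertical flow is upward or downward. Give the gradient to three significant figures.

Total head at MW-2: h = 574.02 m (water level in the standpipe).
Total head at MW-3: h = 575.31 m.
Δh = h(MW-2) − h(MW-3) = 574.02 − 575.31 = -1.29 m.
Vertical separation Δz = 570.91 − 557.44 = 13.47 m.
|i_v| = |Δh| / Δz = 1.29 / 13.47 = 0.0958.
Head is higher in the deep piezometer, so vertical flow is upward (discharge condition).

|i_v| ≈ 0.0958; vertical flow is upward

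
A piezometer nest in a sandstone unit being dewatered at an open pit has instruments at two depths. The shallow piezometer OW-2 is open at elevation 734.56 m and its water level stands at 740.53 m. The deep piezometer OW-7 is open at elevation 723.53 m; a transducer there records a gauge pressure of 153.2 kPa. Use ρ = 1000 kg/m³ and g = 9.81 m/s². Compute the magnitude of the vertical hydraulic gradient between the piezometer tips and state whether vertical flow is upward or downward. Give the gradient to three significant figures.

|i_v| ≈ 0.125; vertical flow is downward

Total head at OW-2: h = 740.53 m (water level in the standpipe).
Pressure head at OW-7: ψ = P/(ρg) = 153.2×1000 / (1000 × 9.81) = 15.62 m.
Total head at OW-7: h = z + ψ = 723.53 + 15.62 = 739.15 m.
Δh = h(OW-2) − h(OW-7) = 740.53 − 739.15 = 1.38 m.
Vertical separation Δz = 734.56 − 723.53 = 11.03 m.
|i_v| = |Δh| / Δz = 1.38 / 11.03 = 0.125.
Head is higher in the shallow piezometer, so vertical flow is downward (recharge condition).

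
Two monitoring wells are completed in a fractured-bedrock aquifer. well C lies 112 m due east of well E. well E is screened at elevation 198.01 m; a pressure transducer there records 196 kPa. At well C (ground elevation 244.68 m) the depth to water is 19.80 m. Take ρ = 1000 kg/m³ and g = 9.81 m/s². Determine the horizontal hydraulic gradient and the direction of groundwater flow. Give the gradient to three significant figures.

i ≈ 0.0615; groundwater flows toward the west

Pressure head at well E: ψ = P/(ρg) = 196×1000 / (1000 × 9.81) = 19.98 m.
Total head at well E: h = z + ψ = 198.01 + 19.98 = 217.99 m.
Total head at well C: h = 244.68 − 19.80 = 224.88 m.
Head difference: h(well E) − h(well C) = 217.99 − 224.88 = -6.89 m.
Hydraulic gradient: i = |Δh| / L = 6.89 / 112 = 0.0615.
Flow is from higher to lower head: from well C toward well E, i.e. toward the west.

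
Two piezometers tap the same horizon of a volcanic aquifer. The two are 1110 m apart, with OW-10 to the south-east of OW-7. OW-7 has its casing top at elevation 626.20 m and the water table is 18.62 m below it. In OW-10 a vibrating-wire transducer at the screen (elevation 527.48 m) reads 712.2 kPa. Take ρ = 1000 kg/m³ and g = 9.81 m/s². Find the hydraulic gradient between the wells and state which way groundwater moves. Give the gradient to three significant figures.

i ≈ 0.00676; groundwater flows toward the south-east

Total head at OW-7: h = 626.20 − 18.62 = 607.58 m.
Pressure head at OW-10: ψ = P/(ρg) = 712.2×1000 / (1000 × 9.81) = 72.60 m.
Total head at OW-10: h = z + ψ = 527.48 + 72.60 = 600.08 m.
Head difference: h(OW-7) − h(OW-10) = 607.58 − 600.08 = 7.50 m.
Hydraulic gradient: i = |Δh| / L = 7.50 / 1110 = 0.00676.
Flow is from higher to lower head: from OW-7 toward OW-10, i.e. toward the south-east.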